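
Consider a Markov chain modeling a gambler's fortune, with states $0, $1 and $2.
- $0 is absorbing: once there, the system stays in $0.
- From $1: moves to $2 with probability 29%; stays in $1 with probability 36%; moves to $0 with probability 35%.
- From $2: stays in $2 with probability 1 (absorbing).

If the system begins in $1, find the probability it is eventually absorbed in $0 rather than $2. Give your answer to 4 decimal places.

0.5469

Let h(s) be the probability of absorption at $0 starting from transient state s. Then h($0) = 1 and h($2) = 0. By first-step analysis:
h($1) = 0.35·1 + 0.36·h($1) + 0.29·0
Solving: h($1) = 0.5469.
Starting from $1, the probability is 0.5469.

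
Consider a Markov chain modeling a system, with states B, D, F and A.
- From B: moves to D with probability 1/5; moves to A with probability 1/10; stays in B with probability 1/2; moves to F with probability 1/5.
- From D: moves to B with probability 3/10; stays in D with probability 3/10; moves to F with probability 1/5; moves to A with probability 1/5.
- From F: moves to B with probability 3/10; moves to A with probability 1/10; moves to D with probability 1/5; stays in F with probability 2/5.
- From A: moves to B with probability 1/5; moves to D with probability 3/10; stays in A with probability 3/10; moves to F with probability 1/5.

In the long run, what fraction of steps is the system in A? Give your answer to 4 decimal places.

Let the stationary distribution be π with π = πP and π_1 + π_2 + π_3 + π_4 = 1.
π_1 = 0.5·π_1 + 0.3·π_2 + 0.3·π_3 + 0.2·π_4
π_2 = 0.2·π_1 + 0.3·π_2 + 0.2·π_3 + 0.3·π_4
π_3 = 0.2·π_1 + 0.2·π_2 + 0.4·π_3 + 0.2·π_4
Solving with the normalization constraint gives π = (0.3556, 0.2394, 0.2500, 0.1549).
So the stationary probability of A is 0.1549.

0.1549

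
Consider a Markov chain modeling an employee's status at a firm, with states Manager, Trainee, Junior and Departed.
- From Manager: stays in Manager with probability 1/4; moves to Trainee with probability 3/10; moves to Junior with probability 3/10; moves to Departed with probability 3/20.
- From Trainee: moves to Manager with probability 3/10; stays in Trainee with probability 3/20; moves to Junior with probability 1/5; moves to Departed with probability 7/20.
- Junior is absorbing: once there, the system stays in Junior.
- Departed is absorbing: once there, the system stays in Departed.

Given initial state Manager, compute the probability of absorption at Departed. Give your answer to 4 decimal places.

0.4247

Let h(s) be the probability of absorption at Departed starting from transient state s. Then h(Departed) = 1 and h(Junior) = 0. By first-step analysis:
h(Manager) = 0.25·h(Manager) + 0.3·h(Trainee) + 0.3·0 + 0.15·1
h(Trainee) = 0.3·h(Manager) + 0.15·h(Trainee) + 0.2·0 + 0.35·1
Solving: h(Manager) = 0.4247, h(Trainee) = 0.5616.
Starting from Manager, the probability is 0.4247.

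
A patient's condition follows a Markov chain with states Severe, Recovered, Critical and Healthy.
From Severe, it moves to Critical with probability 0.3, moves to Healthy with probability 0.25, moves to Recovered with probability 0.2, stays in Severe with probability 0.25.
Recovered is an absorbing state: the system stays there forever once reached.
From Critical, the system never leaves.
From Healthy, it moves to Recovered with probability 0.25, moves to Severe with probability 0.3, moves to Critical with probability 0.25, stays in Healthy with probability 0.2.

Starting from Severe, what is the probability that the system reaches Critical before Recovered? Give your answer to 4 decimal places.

0.5762

Let h(s) be the probability of absorption at Critical starting from transient state s. Then h(Critical) = 1 and h(Recovered) = 0. By first-step analysis:
h(Severe) = 0.25·h(Severe) + 0.2·0 + 0.3·1 + 0.25·h(Healthy)
h(Healthy) = 0.3·h(Severe) + 0.25·0 + 0.25·1 + 0.2·h(Healthy)
Solving: h(Severe) = 0.5762, h(Healthy) = 0.5286.
Starting from Severe, the probability is 0.5762.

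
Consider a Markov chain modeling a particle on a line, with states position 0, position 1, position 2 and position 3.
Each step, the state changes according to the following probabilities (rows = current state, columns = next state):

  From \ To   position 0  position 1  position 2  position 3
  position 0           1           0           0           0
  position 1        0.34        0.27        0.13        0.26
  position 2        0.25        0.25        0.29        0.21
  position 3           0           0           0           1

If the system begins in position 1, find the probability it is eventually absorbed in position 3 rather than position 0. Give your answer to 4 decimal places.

Let h(s) be the probability of absorption at position 3 starting from transient state s. Then h(position 3) = 1 and h(position 0) = 0. By first-step analysis:
h(position 1) = 0.34·0 + 0.27·h(position 1) + 0.13·h(position 2) + 0.26·1
h(position 2) = 0.25·0 + 0.25·h(position 1) + 0.29·h(position 2) + 0.21·1
Solving: h(position 1) = 0.4362, h(position 2) = 0.4494.
Starting from position 1, the probability is 0.4362.

0.4362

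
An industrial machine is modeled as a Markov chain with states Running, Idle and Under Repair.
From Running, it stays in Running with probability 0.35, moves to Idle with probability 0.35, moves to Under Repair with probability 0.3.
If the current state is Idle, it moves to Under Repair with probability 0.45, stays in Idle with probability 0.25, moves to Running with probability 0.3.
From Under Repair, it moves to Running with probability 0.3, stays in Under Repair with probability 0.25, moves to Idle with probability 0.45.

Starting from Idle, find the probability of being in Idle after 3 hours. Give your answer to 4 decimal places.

0.3445

Propagate the distribution vector 3 hours from Idle.
After 0 hours: (0.0000, 1.0000, 0.0000)
After 1 hour: (0.3000, 0.2500, 0.4500)
After 2 hours: (0.3150, 0.3700, 0.3150)
After 3 hours: (0.3158, 0.3445, 0.3398)
P(in Idle after 3 hours) = 0.3445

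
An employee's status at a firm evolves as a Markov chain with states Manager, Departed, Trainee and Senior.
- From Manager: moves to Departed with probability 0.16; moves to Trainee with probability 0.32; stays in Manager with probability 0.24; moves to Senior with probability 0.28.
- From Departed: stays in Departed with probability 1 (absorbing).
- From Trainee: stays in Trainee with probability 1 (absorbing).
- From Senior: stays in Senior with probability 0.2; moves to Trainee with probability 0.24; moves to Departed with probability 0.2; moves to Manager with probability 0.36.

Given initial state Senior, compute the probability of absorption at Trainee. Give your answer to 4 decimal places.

0.5868

Let h(s) be the probability of absorption at Trainee starting from transient state s. Then h(Trainee) = 1 and h(Departed) = 0. By first-step analysis:
h(Manager) = 0.24·h(Manager) + 0.16·0 + 0.32·1 + 0.28·h(Senior)
h(Senior) = 0.36·h(Manager) + 0.2·0 + 0.24·1 + 0.2·h(Senior)
Solving: h(Manager) = 0.6372, h(Senior) = 0.5868.
Starting from Senior, the probability is 0.5868.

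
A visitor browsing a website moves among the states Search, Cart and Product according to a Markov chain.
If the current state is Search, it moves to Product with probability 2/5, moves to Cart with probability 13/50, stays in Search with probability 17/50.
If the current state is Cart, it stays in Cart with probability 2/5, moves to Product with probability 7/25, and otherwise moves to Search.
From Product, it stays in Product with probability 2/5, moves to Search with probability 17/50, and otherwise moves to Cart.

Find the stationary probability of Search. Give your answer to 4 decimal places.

0.3340

Let the stationary distribution be π with π = πP and π_1 + π_2 + π_3 = 1.
π_1 = 0.34·π_1 + 0.32·π_2 + 0.34·π_3
π_2 = 0.26·π_1 + 0.4·π_2 + 0.26·π_3
Solving with the normalization constraint gives π = (0.3340, 0.3023, 0.3637).
So the stationary probability of Search is 0.3340.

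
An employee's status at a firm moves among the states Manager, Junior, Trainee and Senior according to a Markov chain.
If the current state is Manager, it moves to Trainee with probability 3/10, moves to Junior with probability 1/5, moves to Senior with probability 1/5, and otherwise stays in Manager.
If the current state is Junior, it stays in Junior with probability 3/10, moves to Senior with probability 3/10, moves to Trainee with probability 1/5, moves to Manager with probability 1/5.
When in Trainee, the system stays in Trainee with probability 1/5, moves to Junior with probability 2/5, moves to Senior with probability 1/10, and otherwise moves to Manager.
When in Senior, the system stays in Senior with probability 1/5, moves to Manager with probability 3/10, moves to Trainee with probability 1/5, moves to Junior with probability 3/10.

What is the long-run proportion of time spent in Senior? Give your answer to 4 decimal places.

0.2069

Let the stationary distribution be π with π = πP and π_1 + π_2 + π_3 + π_4 = 1.
π_1 = 0.3·π_1 + 0.2·π_2 + 0.3·π_3 + 0.3·π_4
π_2 = 0.2·π_1 + 0.3·π_2 + 0.4·π_3 + 0.3·π_4
π_3 = 0.3·π_1 + 0.2·π_2 + 0.2·π_3 + 0.2·π_4
Solving with the normalization constraint gives π = (0.2704, 0.2957, 0.2270, 0.2069).
So the stationary probability of Senior is 0.2069.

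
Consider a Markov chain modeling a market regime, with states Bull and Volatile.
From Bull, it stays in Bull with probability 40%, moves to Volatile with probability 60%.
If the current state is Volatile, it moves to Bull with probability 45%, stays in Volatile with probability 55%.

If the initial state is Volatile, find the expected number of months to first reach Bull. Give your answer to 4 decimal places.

2.2222

Let t(s) be the expected number of months to first reach Bull from state s, with t(Bull) = 0. Conditioning on the first month:
t(Volatile) = 1 + 0.55·t(Volatile)
Solving: t(Volatile) = 2.2222.
Expected months from Volatile to Bull: 2.2222.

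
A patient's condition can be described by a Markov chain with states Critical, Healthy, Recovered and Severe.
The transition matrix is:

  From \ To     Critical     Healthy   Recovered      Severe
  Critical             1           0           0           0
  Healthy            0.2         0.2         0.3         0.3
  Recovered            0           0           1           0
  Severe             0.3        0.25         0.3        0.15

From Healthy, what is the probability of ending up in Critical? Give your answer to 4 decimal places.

0.4298

Let h(s) be the probability of absorption at Critical starting from transient state s. Then h(Critical) = 1 and h(Recovered) = 0. By first-step analysis:
h(Healthy) = 0.2·1 + 0.2·h(Healthy) + 0.3·0 + 0.3·h(Severe)
h(Severe) = 0.3·1 + 0.25·h(Healthy) + 0.3·0 + 0.15·h(Severe)
Solving: h(Healthy) = 0.4298, h(Severe) = 0.4793.
Starting from Healthy, the probability is 0.4298.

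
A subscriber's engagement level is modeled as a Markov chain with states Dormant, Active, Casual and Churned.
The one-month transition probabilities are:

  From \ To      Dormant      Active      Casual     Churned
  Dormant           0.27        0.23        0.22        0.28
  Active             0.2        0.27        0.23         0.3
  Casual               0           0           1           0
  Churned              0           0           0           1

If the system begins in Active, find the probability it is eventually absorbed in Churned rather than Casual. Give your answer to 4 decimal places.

0.5648

Let h(s) be the probability of absorption at Churned starting from transient state s. Then h(Churned) = 1 and h(Casual) = 0. By first-step analysis:
h(Dormant) = 0.27·h(Dormant) + 0.23·h(Active) + 0.22·0 + 0.28·1
h(Active) = 0.2·h(Dormant) + 0.27·h(Active) + 0.23·0 + 0.3·1
Solving: h(Dormant) = 0.5615, h(Active) = 0.5648.
Starting from Active, the probability is 0.5648.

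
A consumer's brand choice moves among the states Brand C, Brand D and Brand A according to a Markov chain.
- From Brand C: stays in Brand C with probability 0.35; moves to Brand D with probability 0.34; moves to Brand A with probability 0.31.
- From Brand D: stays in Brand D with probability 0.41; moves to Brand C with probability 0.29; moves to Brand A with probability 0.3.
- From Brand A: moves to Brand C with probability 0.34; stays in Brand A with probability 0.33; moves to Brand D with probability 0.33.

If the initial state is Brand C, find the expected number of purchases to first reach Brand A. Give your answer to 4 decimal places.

Let t(s) be the expected number of purchases to first reach Brand A from state s, with t(Brand A) = 0. Conditioning on the first purchase:
t(Brand C) = 1 + 0.35·t(Brand C) + 0.34·t(Brand D)
t(Brand D) = 1 + 0.29·t(Brand C) + 0.41·t(Brand D)
Solving: t(Brand C) = 3.2643, t(Brand D) = 3.2994.
Expected purchases from Brand C to Brand A: 3.2643.

3.2643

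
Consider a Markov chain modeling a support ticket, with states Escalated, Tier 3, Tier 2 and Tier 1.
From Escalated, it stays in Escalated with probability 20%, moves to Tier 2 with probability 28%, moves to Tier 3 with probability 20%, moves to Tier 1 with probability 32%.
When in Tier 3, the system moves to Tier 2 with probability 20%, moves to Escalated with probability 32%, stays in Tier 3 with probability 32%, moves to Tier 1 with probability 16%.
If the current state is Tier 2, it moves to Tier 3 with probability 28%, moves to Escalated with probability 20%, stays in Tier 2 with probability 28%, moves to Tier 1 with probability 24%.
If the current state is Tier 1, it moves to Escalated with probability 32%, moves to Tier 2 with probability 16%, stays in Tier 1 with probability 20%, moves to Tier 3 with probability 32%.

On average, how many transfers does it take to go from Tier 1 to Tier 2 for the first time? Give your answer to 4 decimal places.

Let t(s) be the expected number of transfers to first reach Tier 2 from state s, with t(Tier 2) = 0. Conditioning on the first transfer:
t(Escalated) = 1 + 0.2·t(Escalated) + 0.2·t(Tier 3) + 0.32·t(Tier 1)
t(Tier 3) = 1 + 0.32·t(Escalated) + 0.32·t(Tier 3) + 0.16·t(Tier 1)
t(Tier 1) = 1 + 0.32·t(Escalated) + 0.32·t(Tier 3) + 0.2·t(Tier 1)
Solving: t(Escalated) = 4.3611, t(Tier 3) = 4.6667, t(Tier 1) = 4.8611.
Expected transfers from Tier 1 to Tier 2: 4.8611.

4.8611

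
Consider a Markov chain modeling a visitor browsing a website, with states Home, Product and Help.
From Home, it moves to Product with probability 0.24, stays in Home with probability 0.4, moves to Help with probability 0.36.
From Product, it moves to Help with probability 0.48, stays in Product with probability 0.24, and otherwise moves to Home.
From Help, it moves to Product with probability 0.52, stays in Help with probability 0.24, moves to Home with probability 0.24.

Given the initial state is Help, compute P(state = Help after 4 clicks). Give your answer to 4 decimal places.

0.3601

Propagate the distribution vector 4 clicks from Help.
After 0 clicks: (0.0000, 0.0000, 1.0000)
After 1 click: (0.2400, 0.5200, 0.2400)
After 2 clicks: (0.2992, 0.3072, 0.3936)
After 3 clicks: (0.3002, 0.3502, 0.3496)
After 4 clicks: (0.3020, 0.3379, 0.3601)
P(in Help after 4 clicks) = 0.3601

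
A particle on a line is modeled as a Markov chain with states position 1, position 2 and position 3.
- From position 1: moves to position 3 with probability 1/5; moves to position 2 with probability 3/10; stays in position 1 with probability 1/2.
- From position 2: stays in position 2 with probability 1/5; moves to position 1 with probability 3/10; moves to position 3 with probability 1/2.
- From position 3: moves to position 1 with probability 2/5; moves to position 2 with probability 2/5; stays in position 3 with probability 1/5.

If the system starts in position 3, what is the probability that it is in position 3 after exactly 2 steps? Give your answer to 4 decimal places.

Sum over the intermediate state after 1 step:
P = P(position 3→position 1)·P(position 1→position 3) + P(position 3→position 2)·P(position 2→position 3) + P(position 3→position 3)·P(position 3→position 3)
  = 0.4×0.2 + 0.4×0.5 + 0.2×0.2
  = 0.0800 + 0.2000 + 0.0400 = 0.3200

0.3200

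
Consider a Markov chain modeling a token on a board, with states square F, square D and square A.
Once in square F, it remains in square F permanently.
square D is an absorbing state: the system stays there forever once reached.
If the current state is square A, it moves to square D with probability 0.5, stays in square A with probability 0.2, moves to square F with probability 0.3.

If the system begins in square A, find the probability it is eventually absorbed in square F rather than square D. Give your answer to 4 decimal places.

0.3750

Let h(s) be the probability of absorption at square F starting from transient state s. Then h(square F) = 1 and h(square D) = 0. By first-step analysis:
h(square A) = 0.3·1 + 0.5·0 + 0.2·h(square A)
Solving: h(square A) = 0.3750.
Starting from square A, the probability is 0.3750.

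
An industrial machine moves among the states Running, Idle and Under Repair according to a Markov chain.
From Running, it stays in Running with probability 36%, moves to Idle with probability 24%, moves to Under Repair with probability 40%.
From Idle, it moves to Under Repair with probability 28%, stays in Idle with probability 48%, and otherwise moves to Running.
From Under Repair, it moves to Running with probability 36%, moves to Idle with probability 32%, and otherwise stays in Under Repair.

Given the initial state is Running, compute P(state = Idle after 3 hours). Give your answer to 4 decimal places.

Propagate the distribution vector 3 hours from Running.
After 0 hours: (1.0000, 0.0000, 0.0000)
After 1 hour: (0.3600, 0.2400, 0.4000)
After 2 hours: (0.3312, 0.3296, 0.3392)
After 3 hours: (0.3204, 0.3462, 0.3333)
P(in Idle after 3 hours) = 0.3462

0.3462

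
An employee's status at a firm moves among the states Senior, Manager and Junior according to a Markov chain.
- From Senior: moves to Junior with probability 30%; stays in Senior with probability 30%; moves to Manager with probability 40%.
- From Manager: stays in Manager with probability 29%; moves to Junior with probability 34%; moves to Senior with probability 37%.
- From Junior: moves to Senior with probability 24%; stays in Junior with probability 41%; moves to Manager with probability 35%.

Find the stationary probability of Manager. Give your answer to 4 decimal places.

Let the stationary distribution be π with π = πP and π_1 + π_2 + π_3 = 1.
π_1 = 0.3·π_1 + 0.37·π_2 + 0.24·π_3
π_2 = 0.4·π_1 + 0.29·π_2 + 0.35·π_3
Solving with the normalization constraint gives π = (0.3030, 0.3445, 0.3526).
So the stationary probability of Manager is 0.3445.

0.3445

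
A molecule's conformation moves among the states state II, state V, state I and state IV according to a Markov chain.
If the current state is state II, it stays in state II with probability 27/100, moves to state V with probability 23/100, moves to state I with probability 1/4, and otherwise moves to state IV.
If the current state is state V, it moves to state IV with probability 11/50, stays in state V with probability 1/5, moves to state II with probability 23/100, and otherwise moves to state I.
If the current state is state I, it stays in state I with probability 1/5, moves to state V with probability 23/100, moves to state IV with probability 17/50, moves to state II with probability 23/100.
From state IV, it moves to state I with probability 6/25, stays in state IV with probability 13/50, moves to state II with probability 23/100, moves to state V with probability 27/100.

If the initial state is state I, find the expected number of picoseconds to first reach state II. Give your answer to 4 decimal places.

Let t(s) be the expected number of picoseconds to first reach state II from state s, with t(state II) = 0. Conditioning on the first picosecond:
t(state V) = 1 + 0.2·t(state V) + 0.35·t(state I) + 0.22·t(state IV)
t(state I) = 1 + 0.23·t(state V) + 0.2·t(state I) + 0.34·t(state IV)
t(state IV) = 1 + 0.27·t(state V) + 0.24·t(state I) + 0.26·t(state IV)
Solving: t(state V) = 4.3478, t(state I) = 4.3478, t(state IV) = 4.3478.
Expected picoseconds from state I to state II: 4.3478.

4.3478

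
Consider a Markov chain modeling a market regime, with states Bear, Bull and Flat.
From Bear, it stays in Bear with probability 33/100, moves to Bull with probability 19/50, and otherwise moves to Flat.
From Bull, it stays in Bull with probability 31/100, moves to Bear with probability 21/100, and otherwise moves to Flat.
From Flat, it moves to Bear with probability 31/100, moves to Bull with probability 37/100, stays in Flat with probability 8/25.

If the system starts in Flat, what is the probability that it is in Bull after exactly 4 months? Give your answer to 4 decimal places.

Propagate the distribution vector 4 months from Flat.
After 0 months: (0.0000, 0.0000, 1.0000)
After 1 month: (0.3100, 0.3700, 0.3200)
After 2 months: (0.2792, 0.3509, 0.3699)
After 3 months: (0.2805, 0.3517, 0.3678)
After 4 months: (0.2804, 0.3517, 0.3679)
P(in Bull after 4 months) = 0.3517

0.3517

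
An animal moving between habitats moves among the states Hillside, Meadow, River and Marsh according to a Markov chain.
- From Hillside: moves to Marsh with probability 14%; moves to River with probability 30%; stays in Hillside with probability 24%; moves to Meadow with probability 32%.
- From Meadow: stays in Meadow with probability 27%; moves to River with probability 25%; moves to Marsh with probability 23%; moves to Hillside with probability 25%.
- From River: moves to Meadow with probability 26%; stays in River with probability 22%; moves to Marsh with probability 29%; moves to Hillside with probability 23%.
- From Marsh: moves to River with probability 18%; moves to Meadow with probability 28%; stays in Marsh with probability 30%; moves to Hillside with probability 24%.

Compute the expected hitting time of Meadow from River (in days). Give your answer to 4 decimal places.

Let t(s) be the expected number of days to first reach Meadow from state s, with t(Meadow) = 0. Conditioning on the first day:
t(Hillside) = 1 + 0.24·t(Hillside) + 0.3·t(River) + 0.14·t(Marsh)
t(River) = 1 + 0.23·t(Hillside) + 0.22·t(River) + 0.29·t(Marsh)
t(Marsh) = 1 + 0.24·t(Hillside) + 0.18·t(River) + 0.3·t(Marsh)
Solving: t(Hillside) = 3.3754, t(River) = 3.5811, t(Marsh) = 3.5067.
Expected days from River to Meadow: 3.5811.

3.5811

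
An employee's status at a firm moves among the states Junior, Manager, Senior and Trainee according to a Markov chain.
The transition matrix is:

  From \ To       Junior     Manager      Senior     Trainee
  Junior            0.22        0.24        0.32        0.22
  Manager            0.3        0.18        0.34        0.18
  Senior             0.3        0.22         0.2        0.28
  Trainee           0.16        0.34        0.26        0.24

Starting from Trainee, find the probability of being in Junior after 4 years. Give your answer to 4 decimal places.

0.2477

Propagate the distribution vector 4 years from Trainee.
After 0 years: (0.0000, 0.0000, 0.0000, 1.0000)
After 1 year: (0.1600, 0.3400, 0.2600, 0.2400)
After 2 years: (0.2536, 0.2384, 0.2812, 0.2268)
After 3 years: (0.2480, 0.2428, 0.2774, 0.2319)
After 4 years: (0.2477, 0.2431, 0.2777, 0.2316)
P(in Junior after 4 years) = 0.2477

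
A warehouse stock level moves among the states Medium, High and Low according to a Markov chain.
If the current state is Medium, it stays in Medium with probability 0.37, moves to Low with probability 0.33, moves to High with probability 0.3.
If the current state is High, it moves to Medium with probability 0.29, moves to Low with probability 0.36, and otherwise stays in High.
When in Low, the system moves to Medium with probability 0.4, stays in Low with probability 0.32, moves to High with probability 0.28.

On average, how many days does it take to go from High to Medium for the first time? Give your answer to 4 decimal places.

Let t(s) be the expected number of days to first reach Medium from state s, with t(Medium) = 0. Conditioning on the first day:
t(High) = 1 + 0.35·t(High) + 0.36·t(Low)
t(Low) = 1 + 0.28·t(High) + 0.32·t(Low)
Solving: t(High) = 3.0481, t(Low) = 2.7257.
Expected days from High to Medium: 3.0481.

3.0481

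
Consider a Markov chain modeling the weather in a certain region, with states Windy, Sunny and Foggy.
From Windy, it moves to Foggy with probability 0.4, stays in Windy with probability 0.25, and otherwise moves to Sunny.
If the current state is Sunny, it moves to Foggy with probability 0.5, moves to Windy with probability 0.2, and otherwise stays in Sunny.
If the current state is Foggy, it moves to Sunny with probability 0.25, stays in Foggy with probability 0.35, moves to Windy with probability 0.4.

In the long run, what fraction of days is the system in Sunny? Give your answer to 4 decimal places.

0.2944

Let the stationary distribution be π with π = πP and π_1 + π_2 + π_3 = 1.
π_1 = 0.25·π_1 + 0.2·π_2 + 0.4·π_3
π_2 = 0.35·π_1 + 0.3·π_2 + 0.25·π_3
Solving with the normalization constraint gives π = (0.2966, 0.2944, 0.4090).
So the stationary probability of Sunny is 0.2944.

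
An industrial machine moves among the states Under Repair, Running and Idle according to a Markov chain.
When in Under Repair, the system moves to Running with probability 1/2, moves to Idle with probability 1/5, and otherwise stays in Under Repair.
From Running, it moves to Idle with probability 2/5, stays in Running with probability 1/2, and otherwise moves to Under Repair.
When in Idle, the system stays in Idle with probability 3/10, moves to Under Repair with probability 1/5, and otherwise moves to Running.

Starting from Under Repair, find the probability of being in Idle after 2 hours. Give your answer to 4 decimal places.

Sum over the intermediate state after 1 hour:
P = P(Under Repair→Under Repair)·P(Under Repair→Idle) + P(Under Repair→Running)·P(Running→Idle) + P(Under Repair→Idle)·P(Idle→Idle)
  = 0.3×0.2 + 0.5×0.4 + 0.2×0.3
  = 0.0600 + 0.2000 + 0.0600 = 0.3200

0.3200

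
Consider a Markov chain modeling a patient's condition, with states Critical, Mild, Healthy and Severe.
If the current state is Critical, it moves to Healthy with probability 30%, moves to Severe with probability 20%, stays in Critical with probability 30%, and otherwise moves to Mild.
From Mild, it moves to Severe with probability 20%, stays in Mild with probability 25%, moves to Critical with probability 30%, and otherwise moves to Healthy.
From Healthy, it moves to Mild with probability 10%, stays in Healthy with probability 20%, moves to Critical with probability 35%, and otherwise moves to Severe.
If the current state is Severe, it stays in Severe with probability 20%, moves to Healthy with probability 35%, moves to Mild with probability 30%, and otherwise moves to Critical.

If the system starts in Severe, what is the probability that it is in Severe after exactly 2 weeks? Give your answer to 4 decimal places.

Propagate the distribution vector 2 weeks from Severe.
After 0 weeks: (0.0000, 0.0000, 0.0000, 1.0000)
After 1 week: (0.1500, 0.3000, 0.3500, 0.2000)
After 2 weeks: (0.2875, 0.2000, 0.2600, 0.2525)
P(in Severe after 2 weeks) = 0.2525

0.2525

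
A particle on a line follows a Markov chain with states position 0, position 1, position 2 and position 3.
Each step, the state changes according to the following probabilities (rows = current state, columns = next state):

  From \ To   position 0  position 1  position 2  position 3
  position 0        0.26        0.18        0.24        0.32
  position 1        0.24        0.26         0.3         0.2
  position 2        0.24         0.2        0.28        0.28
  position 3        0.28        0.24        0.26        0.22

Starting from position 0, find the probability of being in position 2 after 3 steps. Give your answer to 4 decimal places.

0.2689

Propagate the distribution vector 3 steps from position 0.
After 0 steps: (1.0000, 0.0000, 0.0000, 0.0000)
After 1 step: (0.2600, 0.1800, 0.2400, 0.3200)
After 2 steps: (0.2580, 0.2184, 0.2668, 0.2568)
After 3 steps: (0.2554, 0.2182, 0.2689, 0.2574)
P(in position 2 after 3 steps) = 0.2689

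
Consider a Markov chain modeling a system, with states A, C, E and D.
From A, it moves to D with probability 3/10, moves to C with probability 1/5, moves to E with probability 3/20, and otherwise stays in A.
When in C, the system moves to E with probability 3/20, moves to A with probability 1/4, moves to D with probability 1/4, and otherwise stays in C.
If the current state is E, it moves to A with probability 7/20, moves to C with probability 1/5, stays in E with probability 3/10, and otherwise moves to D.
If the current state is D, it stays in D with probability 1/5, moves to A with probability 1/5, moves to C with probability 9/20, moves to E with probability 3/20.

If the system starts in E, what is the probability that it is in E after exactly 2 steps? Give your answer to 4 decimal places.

Propagate the distribution vector 2 steps from E.
After 0 steps: (0.0000, 0.0000, 1.0000, 0.0000)
After 1 step: (0.3500, 0.2000, 0.3000, 0.1500)
After 2 steps: (0.3075, 0.2675, 0.1950, 0.2300)
P(in E after 2 steps) = 0.1950

0.1950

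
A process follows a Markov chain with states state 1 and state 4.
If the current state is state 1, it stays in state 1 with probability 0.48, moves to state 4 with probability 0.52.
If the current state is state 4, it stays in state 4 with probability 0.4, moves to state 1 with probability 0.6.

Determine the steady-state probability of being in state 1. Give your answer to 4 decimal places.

0.5357

Let the stationary distribution be π with π = πP and π_1 + π_2 = 1.
π_1 = 0.48·π_1 + 0.6·π_2
Solving with the normalization constraint gives π = (0.5357, 0.4643).
So the stationary probability of state 1 is 0.5357.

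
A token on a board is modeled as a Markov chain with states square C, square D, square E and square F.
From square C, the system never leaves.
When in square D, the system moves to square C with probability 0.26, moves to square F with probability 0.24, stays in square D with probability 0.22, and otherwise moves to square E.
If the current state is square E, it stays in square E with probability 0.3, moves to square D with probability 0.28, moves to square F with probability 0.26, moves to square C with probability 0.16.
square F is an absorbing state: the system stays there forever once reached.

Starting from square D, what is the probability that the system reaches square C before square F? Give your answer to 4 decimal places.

0.4850

Let h(s) be the probability of absorption at square C starting from transient state s. Then h(square C) = 1 and h(square F) = 0. By first-step analysis:
h(square D) = 0.26·1 + 0.22·h(square D) + 0.28·h(square E) + 0.24·0
h(square E) = 0.16·1 + 0.28·h(square D) + 0.3·h(square E) + 0.26·0
Solving: h(square D) = 0.4850, h(square E) = 0.4226.
Starting from square D, the probability is 0.4850.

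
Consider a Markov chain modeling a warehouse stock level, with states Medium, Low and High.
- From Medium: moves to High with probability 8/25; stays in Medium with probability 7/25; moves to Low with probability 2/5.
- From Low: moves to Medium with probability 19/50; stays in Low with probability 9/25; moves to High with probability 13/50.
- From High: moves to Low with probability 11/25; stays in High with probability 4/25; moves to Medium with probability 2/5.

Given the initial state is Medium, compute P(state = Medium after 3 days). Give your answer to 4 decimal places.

Propagate the distribution vector 3 days from Medium.
After 0 days: (1.0000, 0.0000, 0.0000)
After 1 day: (0.2800, 0.4000, 0.3200)
After 2 days: (0.3584, 0.3968, 0.2448)
After 3 days: (0.3491, 0.3939, 0.2570)
P(in Medium after 3 days) = 0.3491

0.3491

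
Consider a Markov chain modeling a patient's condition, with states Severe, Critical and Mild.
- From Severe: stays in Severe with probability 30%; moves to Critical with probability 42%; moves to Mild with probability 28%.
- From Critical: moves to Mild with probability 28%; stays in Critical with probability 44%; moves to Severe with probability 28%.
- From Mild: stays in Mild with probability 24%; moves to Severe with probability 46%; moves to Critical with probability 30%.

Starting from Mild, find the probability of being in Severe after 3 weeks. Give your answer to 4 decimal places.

Propagate the distribution vector 3 weeks from Mild.
After 0 weeks: (0.0000, 0.0000, 1.0000)
After 1 week: (0.4600, 0.3000, 0.2400)
After 2 weeks: (0.3324, 0.3972, 0.2704)
After 3 weeks: (0.3353, 0.3955, 0.2692)
P(in Severe after 3 weeks) = 0.3353

0.3353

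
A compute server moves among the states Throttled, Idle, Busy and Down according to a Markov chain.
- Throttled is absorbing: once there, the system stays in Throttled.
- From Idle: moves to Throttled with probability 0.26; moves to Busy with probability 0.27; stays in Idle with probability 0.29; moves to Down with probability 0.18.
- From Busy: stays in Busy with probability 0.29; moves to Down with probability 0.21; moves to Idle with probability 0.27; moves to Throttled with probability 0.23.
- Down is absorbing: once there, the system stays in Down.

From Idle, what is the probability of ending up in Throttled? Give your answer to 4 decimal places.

0.5721

Let h(s) be the probability of absorption at Throttled starting from transient state s. Then h(Throttled) = 1 and h(Down) = 0. By first-step analysis:
h(Idle) = 0.26·1 + 0.29·h(Idle) + 0.27·h(Busy) + 0.18·0
h(Busy) = 0.23·1 + 0.27·h(Idle) + 0.29·h(Busy) + 0.21·0
Solving: h(Idle) = 0.5721, h(Busy) = 0.5415.
Starting from Idle, the probability is 0.5721.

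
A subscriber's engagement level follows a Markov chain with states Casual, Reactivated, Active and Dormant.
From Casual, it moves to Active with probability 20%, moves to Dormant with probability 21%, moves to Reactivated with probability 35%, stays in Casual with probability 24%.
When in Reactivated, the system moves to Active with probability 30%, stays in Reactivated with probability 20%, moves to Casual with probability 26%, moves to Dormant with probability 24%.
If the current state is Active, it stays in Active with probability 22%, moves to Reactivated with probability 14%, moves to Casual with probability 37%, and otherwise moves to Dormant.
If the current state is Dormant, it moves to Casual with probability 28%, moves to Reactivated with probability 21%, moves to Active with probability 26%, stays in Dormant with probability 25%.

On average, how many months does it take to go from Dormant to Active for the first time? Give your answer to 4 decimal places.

Let t(s) be the expected number of months to first reach Active from state s, with t(Active) = 0. Conditioning on the first month:
t(Casual) = 1 + 0.24·t(Casual) + 0.35·t(Reactivated) + 0.21·t(Dormant)
t(Reactivated) = 1 + 0.26·t(Casual) + 0.2·t(Reactivated) + 0.24·t(Dormant)
t(Dormant) = 1 + 0.28·t(Casual) + 0.21·t(Reactivated) + 0.25·t(Dormant)
Solving: t(Casual) = 4.1440, t(Reactivated) = 3.7783, t(Dormant) = 3.9384.
Expected months from Dormant to Active: 3.9384.

3.9384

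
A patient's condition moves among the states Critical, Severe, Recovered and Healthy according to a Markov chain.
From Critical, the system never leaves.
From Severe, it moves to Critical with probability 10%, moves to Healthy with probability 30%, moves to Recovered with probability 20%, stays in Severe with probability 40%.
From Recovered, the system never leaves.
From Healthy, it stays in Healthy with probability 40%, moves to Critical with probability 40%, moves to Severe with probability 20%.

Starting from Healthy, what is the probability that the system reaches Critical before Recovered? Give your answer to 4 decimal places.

Let h(s) be the probability of absorption at Critical starting from transient state s. Then h(Critical) = 1 and h(Recovered) = 0. By first-step analysis:
h(Severe) = 0.1·1 + 0.4·h(Severe) + 0.2·0 + 0.3·h(Healthy)
h(Healthy) = 0.4·1 + 0.2·h(Severe) + 0.4·h(Healthy)
Solving: h(Severe) = 0.6000, h(Healthy) = 0.8667.
Starting from Healthy, the probability is 0.8667.

0.8667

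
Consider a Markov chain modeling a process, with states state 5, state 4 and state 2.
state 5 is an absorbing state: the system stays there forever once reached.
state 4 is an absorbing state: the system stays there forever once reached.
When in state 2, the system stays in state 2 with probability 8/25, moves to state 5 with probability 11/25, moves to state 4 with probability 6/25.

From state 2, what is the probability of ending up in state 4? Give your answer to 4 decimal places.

0.3529

Let h(s) be the probability of absorption at state 4 starting from transient state s. Then h(state 4) = 1 and h(state 5) = 0. By first-step analysis:
h(state 2) = 0.44·0 + 0.24·1 + 0.32·h(state 2)
Solving: h(state 2) = 0.3529.
Starting from state 2, the probability is 0.3529.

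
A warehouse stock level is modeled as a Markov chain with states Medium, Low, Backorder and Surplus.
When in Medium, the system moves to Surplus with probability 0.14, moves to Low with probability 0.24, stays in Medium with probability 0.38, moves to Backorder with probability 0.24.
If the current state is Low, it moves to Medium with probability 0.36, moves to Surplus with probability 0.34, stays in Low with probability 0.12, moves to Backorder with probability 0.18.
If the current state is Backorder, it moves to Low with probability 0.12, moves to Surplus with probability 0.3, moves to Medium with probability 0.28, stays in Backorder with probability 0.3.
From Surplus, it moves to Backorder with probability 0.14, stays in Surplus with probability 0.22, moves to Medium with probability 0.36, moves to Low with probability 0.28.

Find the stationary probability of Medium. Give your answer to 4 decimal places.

Let the stationary distribution be π with π = πP and π_1 + π_2 + π_3 + π_4 = 1.
π_1 = 0.38·π_1 + 0.36·π_2 + 0.28·π_3 + 0.36·π_4
π_2 = 0.24·π_1 + 0.12·π_2 + 0.12·π_3 + 0.28·π_4
π_3 = 0.24·π_1 + 0.18·π_2 + 0.3·π_3 + 0.14·π_4
Solving with the normalization constraint gives π = (0.3496, 0.1993, 0.2178, 0.2334).
So the stationary probability of Medium is 0.3496.

0.3496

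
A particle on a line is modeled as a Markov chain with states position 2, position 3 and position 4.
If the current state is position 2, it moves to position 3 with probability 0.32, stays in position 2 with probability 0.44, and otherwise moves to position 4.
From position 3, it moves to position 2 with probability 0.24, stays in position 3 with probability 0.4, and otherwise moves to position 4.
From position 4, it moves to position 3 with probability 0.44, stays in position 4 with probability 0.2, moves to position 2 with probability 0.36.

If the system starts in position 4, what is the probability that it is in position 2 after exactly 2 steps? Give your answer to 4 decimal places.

0.3360

Sum over the intermediate state after 1 step:
P = P(position 4→position 2)·P(position 2→position 2) + P(position 4→position 3)·P(position 3→position 2) + P(position 4→position 4)·P(position 4→position 2)
  = 0.36×0.44 + 0.44×0.24 + 0.2×0.36
  = 0.1584 + 0.1056 + 0.0720 = 0.3360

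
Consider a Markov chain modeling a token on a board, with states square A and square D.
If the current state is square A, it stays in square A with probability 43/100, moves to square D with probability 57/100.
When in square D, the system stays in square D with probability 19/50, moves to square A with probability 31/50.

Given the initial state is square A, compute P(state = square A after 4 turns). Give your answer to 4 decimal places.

Propagate the distribution vector 4 turns from square A.
After 0 turns: (1.0000, 0.0000)
After 1 turn: (0.4300, 0.5700)
After 2 turns: (0.5383, 0.4617)
After 3 turns: (0.5177, 0.4823)
After 4 turns: (0.5216, 0.4784)
P(in square A after 4 turns) = 0.5216

0.5216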